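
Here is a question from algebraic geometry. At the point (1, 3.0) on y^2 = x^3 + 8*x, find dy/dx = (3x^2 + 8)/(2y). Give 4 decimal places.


Using implicit differentiation of y^2 = x^3 + 8*x:
2y * dy/dx = 3x^2 + 8
dy/dx = (3x^2 + 8)/(2y)
Numerator: 3*1^2 + 8 = 11
Denominator: 2*3.0 = 6.0
dy/dx = 11/6.0 = 1.8333

1.8333


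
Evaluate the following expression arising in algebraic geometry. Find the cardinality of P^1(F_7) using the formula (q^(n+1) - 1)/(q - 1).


P^1(F_7) has (q^(n+1) - 1)/(q - 1) points.
= 7^1 + 7^0
= 7 + 1
= 8

8


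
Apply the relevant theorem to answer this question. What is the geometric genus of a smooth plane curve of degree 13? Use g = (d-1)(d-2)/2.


Using the genus formula for smooth plane curves:
g = (d-1)(d-2)/2
g = (13-1)(13-2)/2
g = 12*11/2
g = 132/2 = 66

66


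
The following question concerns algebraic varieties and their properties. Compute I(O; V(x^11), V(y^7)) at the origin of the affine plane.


The intersection multiplicity of V(x^a) and V(y^b) at the origin is:
I(O; V(x^11), V(y^7)) = dim_k(k[x,y]/(x^11, y^7))
A basis for k[x,y]/(x^11, y^7) is the set of monomials x^i * y^j
where 0 <= i < 11 and 0 <= j < 7.
The number of such monomials is 11 * 7 = 77

77


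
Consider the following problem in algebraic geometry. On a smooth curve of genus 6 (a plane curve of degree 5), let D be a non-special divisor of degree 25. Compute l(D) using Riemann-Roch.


First, compute the genus of a smooth plane curve of degree 5:
g = (d-1)(d-2)/2 = (5-1)(5-2)/2 = 6
For a non-special divisor D (i.e., h^1(D) = 0), Riemann-Roch gives:
l(D) = deg(D) - g + 1
Since deg(D) = 25 >= 2g - 1 = 11, D is non-special.
l(D) = 25 - 6 + 1 = 20

20


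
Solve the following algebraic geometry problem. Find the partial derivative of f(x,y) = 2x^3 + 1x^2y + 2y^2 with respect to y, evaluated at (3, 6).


df/dy = 1*x^2 + 2*2*y^1
At (3,6): 1*3^2 + 2*2*6^1
= 9 + 24
= 33

33


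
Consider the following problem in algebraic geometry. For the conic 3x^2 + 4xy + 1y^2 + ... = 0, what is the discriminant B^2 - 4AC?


The discriminant of a conic Ax^2 + Bxy + Cy^2 + ... = 0 is B^2 - 4AC.
B^2 = 4^2 = 16
4AC = 4*3*1 = 12
Discriminant = 16 - 12 = 4

4


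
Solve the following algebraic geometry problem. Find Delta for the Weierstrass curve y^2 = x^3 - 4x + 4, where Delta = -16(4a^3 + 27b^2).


Compute each component:
4a^3 = 4*(-4)^3 = 4*(-64) = -256
27b^2 = 27*4^2 = 27*16 = 432
4a^3 + 27b^2 = -256 + 432 = 176
Delta = -16*176 = -2816

-2816


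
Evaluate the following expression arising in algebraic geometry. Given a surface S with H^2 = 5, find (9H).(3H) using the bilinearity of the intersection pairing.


Using bilinearity of the intersection pairing on a surface S:
(aH).(bH) = ab * (H.H)
We have H^2 = 5.
D.E = (9H).(3H) = 9*3*5
= 27*5
= 135

135


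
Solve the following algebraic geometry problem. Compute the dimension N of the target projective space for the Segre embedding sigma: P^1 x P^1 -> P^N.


The Segre embedding maps P^m x P^n into P^N via
all products of coordinates from each factor.
N = (m+1)(n+1) - 1
N = (1+1)(1+1) - 1
N = 2*2 - 1
N = 4 - 1 = 3

3


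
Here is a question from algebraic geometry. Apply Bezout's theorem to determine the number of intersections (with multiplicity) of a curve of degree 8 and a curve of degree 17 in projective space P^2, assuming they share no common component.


Bezout's theorem states the intersection count equals the product of degrees.
Intersection count = 8 * 17 = 136

136


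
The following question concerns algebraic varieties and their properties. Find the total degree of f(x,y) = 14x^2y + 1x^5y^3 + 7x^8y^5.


Examine each term for its total degree (sum of exponents).
  Term '14x^2y' has total degree 2+1 = 3.
  Term '1x^5y^3' has total degree 5+3 = 8.
  Term '7x^8y^5' has total degree 8+5 = 13.
The maximum total degree among all terms is 13.

13


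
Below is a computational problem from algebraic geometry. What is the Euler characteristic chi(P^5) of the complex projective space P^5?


The complex projective space P^5 has one cell in each even real dimension 0, 2, ..., 10.
The cohomology groups are H^{2k}(P^5) = Z for k = 0,...,5, and 0 otherwise.
Euler characteristic = sum of Betti numbers = 1 per even-dimensional cohomology group.
chi(P^5) = 5 + 1 = 6

6


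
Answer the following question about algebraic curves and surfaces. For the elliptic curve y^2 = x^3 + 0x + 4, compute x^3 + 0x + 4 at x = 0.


Compute x^3 + 0x + 4 at x = 0:
x^3 = 0^3 = 0
0*x = 0*0 = 0
Sum: 0 + 0 + 4 = 4

4


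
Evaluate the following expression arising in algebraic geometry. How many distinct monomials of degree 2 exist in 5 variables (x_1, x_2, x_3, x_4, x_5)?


The number of degree-2 monomials in 5 variables is C(d+n-1, n-1).
= C(2+5-1, 5-1) = C(6, 4)
= 15

15


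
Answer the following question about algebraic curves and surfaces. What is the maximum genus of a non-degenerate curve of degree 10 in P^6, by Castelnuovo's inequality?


Castelnuovo's bound: write d - 1 = m(r-1) + epsilon with 0 <= epsilon < r-1.
d - 1 = 10 - 1 = 9
r - 1 = 6 - 1 = 5
9 = 1*5 + 4, so m = 1, epsilon = 4
pi(d, r) = m(m-1)(r-1)/2 + m*epsilon
= 1*0*5/2 + 1*4
= 0/2 + 4
= 0 + 4 = 4

4


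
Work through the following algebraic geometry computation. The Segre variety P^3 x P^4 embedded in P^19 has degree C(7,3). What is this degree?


The degree of the Segre variety P^3 x P^4 is C(m+n, m).
= C(7, 3)
= 35

35


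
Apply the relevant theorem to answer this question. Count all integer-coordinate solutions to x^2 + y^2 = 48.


Systematically check integer values of x where x^2 <= 48.
For each valid x, check if 48 - x^2 is a perfect square.
Total integer solutions found: 0

0


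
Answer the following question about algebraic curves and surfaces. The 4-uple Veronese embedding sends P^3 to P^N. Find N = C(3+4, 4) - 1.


The Veronese embedding v_d: P^n -> P^N maps each point to all
degree-d monomials in n+1 homogeneous coordinates.
N = C(n+d, d) - 1
N = C(3+4, 4) - 1
N = C(7, 4) - 1
C(7, 4) = 35
N = 35 - 1 = 34

34


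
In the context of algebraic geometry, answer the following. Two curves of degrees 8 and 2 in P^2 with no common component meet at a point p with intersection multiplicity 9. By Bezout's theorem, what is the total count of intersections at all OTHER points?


By Bezout's theorem, the total intersection number is d1 * d2.
Total = 8 * 2 = 16
Intersection multiplicity at p = 9
Remaining intersections = 16 - 9 = 7

7


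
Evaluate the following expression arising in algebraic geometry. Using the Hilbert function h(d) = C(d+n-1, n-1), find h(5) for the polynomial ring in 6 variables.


The Hilbert function for the polynomial ring in 6 variables is:
h(d) = C(d+n-1, n-1)
h(5) = C(5+6-1, 6-1) = C(10, 5)
= 10! / (5! * 5!)
= 252

252


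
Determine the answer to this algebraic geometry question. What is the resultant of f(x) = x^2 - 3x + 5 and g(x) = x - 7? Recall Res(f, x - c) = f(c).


For Res(f, x - c), we evaluate f at x = c.
f(7) = 7^2 - 3*7 + 5
= 49 - 21 + 5
= 28 + 5 = 33
Res(f, g) = 33

33


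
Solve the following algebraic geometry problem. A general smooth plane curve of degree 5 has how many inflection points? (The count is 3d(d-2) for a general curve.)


For a general smooth plane curve C of degree d, the inflection points are
the intersection of C with its Hessian curve, which has degree 3(d-2).
By Bezout, the total intersection number is d * 3(d-2) = 5 * 9 = 45.
For a general curve every flex is ordinary, so each contributes
multiplicity 1 to C·Hess(C), and the number of distinct inflection
points is 3d(d-2).
Inflection points = 3*5*(5-2) = 3*5*3 = 45

45


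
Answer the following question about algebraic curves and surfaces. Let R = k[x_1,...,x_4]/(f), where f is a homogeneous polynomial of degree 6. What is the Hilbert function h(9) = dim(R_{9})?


For R = k[x_1,...,x_n]/(f) with f homogeneous of degree e:
The Hilbert series is (1 - t^e)/(1 - t)^n.
So h(d) = C(d+n-1, n-1) - C(d-e+n-1, n-1) for d >= e.
With n=4, e=6, d=9:
C(9+4-1, 4-1) = C(12, 3) = 220
C(9-6+4-1, 4-1) = C(6, 3) = 20
h(9) = 220 - 20 = 200

200


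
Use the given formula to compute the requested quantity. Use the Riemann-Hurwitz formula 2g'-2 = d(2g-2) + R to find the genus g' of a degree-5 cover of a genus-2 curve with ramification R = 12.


Riemann-Hurwitz formula: 2g' - 2 = d(2g - 2) + R
Given: d = 5, g = 2, R = 12
2g' - 2 = 5*(2*2 - 2) + 12
2g' - 2 = 5*2 + 12
2g' - 2 = 10 + 12 = 22
2g' = 24
g' = 12

12


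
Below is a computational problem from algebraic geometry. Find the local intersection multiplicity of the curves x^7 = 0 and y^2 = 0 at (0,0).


The intersection multiplicity of V(x^a) and V(y^b) at the origin is:
I(O; V(x^7), V(y^2)) = dim_k(k[x,y]/(x^7, y^2))
A basis for k[x,y]/(x^7, y^2) is the set of monomials x^i * y^j
where 0 <= i < 7 and 0 <= j < 2.
The number of such monomials is 7 * 2 = 14

14


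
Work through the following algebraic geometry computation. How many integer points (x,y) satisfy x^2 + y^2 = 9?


Systematically check integer values of x where x^2 <= 9.
For each valid x, check if 9 - x^2 is a perfect square.
x=0: 9 - 0 = 9, sqrt = 3 (valid)
x=3: 9 - 9 = 0, sqrt = 0 (valid)
Total integer solutions found: 4

4


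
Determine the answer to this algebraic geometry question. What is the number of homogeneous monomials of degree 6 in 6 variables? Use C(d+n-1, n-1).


The number of degree-6 monomials in 6 variables is C(d+n-1, n-1).
= C(6+6-1, 6-1) = C(11, 5)
= 462

462


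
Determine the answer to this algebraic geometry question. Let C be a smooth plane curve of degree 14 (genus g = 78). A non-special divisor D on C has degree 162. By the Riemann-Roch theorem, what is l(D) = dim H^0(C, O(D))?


First, compute the genus of a smooth plane curve of degree 14:
g = (d-1)(d-2)/2 = (14-1)(14-2)/2 = 78
For a non-special divisor D (i.e., h^1(D) = 0), Riemann-Roch gives:
l(D) = deg(D) - g + 1
Since deg(D) = 162 >= 2g - 1 = 155, D is non-special.
l(D) = 162 - 78 + 1 = 85

85


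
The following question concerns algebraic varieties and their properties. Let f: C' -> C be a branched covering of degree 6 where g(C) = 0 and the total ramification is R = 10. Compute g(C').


Riemann-Hurwitz formula: 2g' - 2 = d(2g - 2) + R
Given: d = 6, g = 0, R = 10
2g' - 2 = 6*(2*0 - 2) + 10
2g' - 2 = 6*(-2) + 10
2g' - 2 = -12 + 10 = -2
2g' = 0
g' = 0

0


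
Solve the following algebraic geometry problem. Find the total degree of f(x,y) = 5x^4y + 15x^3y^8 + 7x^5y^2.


Examine each term for its total degree (sum of exponents).
  Term '5x^4y' has total degree 4+1 = 5.
  Term '15x^3y^8' has total degree 3+8 = 11.
  Term '7x^5y^2' has total degree 5+2 = 7.
The maximum total degree among all terms is 11.

11


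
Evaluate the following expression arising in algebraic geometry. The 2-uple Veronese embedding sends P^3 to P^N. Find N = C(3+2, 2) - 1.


The Veronese embedding v_d: P^n -> P^N maps each point to all
degree-d monomials in n+1 homogeneous coordinates.
N = C(n+d, d) - 1
N = C(3+2, 2) - 1
N = C(5, 2) - 1
C(5, 2) = 10
N = 10 - 1 = 9

9


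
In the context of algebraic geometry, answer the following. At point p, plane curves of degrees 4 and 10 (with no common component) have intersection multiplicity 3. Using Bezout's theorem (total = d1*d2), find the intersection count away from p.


By Bezout's theorem, the total intersection number is d1 * d2.
Total = 4 * 10 = 40
Intersection multiplicity at p = 3
Remaining intersections = 40 - 3 = 37

37


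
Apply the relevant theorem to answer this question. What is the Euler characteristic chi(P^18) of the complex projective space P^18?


The complex projective space P^18 has one cell in each even real dimension 0, 2, ..., 36.
The cohomology groups are H^{2k}(P^18) = Z for k = 0,...,18, and 0 otherwise.
Euler characteristic = sum of Betti numbers = 1 per even-dimensional cohomology group.
chi(P^18) = 18 + 1 = 19

19


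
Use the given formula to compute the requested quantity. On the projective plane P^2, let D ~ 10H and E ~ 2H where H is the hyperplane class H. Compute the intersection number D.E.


Using bilinearity of the intersection pairing on the projective plane P^2:
(aH).(bH) = ab * (H.H)
We have H^2 = 1 (Bezout).
D.E = (10H).(2H) = 10*2*1
= 20*1
= 20

20


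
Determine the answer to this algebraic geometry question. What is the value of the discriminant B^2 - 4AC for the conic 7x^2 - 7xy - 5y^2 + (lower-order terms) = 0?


The discriminant of a conic Ax^2 + Bxy + Cy^2 + ... = 0 is B^2 - 4AC.
B^2 = (-7)^2 = 49
4AC = 4*7*(-5) = -140
Discriminant = 49 + 140 = 189

189


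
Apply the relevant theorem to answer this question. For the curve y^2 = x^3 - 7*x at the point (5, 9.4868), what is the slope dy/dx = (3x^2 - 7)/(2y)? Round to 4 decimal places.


Using implicit differentiation of y^2 = x^3 - 7*x:
2y * dy/dx = 3x^2 - 7
dy/dx = (3x^2 - 7)/(2y)
Numerator: 3*5^2 - 7 = 68
Denominator: 2*9.4868 = 18.9736
dy/dx = 68/18.9736 = 3.5839

3.5839


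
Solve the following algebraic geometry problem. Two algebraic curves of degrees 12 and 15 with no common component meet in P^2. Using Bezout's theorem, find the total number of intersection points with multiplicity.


Bezout's theorem states the intersection count equals the product of degrees.
Intersection count = 12 * 15 = 180

180


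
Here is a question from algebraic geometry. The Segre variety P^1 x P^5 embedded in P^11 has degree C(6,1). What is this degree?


The degree of the Segre variety P^1 x P^5 is C(m+n, m).
= C(6, 1)
= 6

6


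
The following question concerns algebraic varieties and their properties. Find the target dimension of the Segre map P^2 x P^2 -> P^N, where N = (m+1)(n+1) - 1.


The Segre embedding maps P^m x P^n into P^N via
all products of coordinates from each factor.
N = (m+1)(n+1) - 1
N = (2+1)(2+1) - 1
N = 3*3 - 1
N = 9 - 1 = 8

8


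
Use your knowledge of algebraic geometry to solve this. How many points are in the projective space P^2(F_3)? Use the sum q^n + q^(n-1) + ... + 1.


P^2(F_3) has (q^(n+1) - 1)/(q - 1) points.
= 3^2 + 3^1 + 3^0
= 9 + 3 + 1
= 13

13


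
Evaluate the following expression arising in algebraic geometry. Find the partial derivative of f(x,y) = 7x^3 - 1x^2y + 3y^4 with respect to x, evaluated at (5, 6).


df/dx = 3*7*x^2 + 2*(-1)*x^1*y
At (5,6): 3*7*5^2 + 2*(-1)*5^1*6
= 525 - 60
= 465

465


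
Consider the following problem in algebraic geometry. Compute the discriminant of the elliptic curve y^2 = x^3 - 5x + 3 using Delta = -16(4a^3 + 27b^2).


Compute each component:
4a^3 = 4*(-5)^3 = 4*(-125) = -500
27b^2 = 27*3^2 = 27*9 = 243
4a^3 + 27b^2 = -500 + 243 = -257
Delta = -16*(-257) = 4112

4112


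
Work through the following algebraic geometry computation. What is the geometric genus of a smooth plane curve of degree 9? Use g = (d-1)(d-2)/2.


Using the genus formula for smooth plane curves:
g = (d-1)(d-2)/2
g = (9-1)(9-2)/2
g = 8*7/2
g = 56/2 = 28

28


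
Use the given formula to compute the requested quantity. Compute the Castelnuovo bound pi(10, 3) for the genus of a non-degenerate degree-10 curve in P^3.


Castelnuovo's bound: write d - 1 = m(r-1) + epsilon with 0 <= epsilon < r-1.
d - 1 = 10 - 1 = 9
r - 1 = 3 - 1 = 2
9 = 4*2 + 1, so m = 4, epsilon = 1
pi(d, r) = m(m-1)(r-1)/2 + m*epsilon
= 4*3*2/2 + 4*1
= 24/2 + 4
= 12 + 4 = 16

16


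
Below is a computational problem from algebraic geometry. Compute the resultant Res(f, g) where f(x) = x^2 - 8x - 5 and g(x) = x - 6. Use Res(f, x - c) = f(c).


For Res(f, x - c), we evaluate f at x = c.
f(6) = 6^2 - 8*6 - 5
= 36 - 48 - 5
= -12 - 5 = -17
Res(f, g) = -17

-17


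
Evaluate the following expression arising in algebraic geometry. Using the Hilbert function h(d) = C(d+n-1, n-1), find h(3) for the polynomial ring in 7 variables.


The Hilbert function for the polynomial ring in 7 variables is:
h(d) = C(d+n-1, n-1)
h(3) = C(3+7-1, 7-1) = C(9, 6)
= 9! / (6! * 3!)
= 84

84


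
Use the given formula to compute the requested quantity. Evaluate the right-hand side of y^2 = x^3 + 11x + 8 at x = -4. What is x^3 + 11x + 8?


Compute x^3 + 11x + 8 at x = -4:
x^3 = (-4)^3 = -64
11*x = 11*(-4) = -44
Sum: -64 - 44 + 8 = -100

-100


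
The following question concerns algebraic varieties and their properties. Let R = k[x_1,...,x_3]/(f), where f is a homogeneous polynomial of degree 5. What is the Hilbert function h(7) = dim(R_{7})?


For R = k[x_1,...,x_n]/(f) with f homogeneous of degree e:
The Hilbert series is (1 - t^e)/(1 - t)^n.
So h(d) = C(d+n-1, n-1) - C(d-e+n-1, n-1) for d >= e.
With n=3, e=5, d=7:
C(7+3-1, 3-1) = C(9, 2) = 36
C(7-5+3-1, 3-1) = C(4, 2) = 6
h(7) = 36 - 6 = 30

30


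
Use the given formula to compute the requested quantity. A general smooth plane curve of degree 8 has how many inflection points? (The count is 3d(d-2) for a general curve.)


For a general smooth plane curve C of degree d, the inflection points are
the intersection of C with its Hessian curve, which has degree 3(d-2).
By Bezout, the total intersection number is d * 3(d-2) = 8 * 18 = 144.
For a general curve every flex is ordinary, so each contributes
multiplicity 1 to C·Hess(C), and the number of distinct inflection
points is 3d(d-2).
Inflection points = 3*8*(8-2) = 3*8*6 = 144

144


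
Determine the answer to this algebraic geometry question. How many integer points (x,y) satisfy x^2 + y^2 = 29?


Systematically check integer values of x where x^2 <= 29.
For each valid x, check if 29 - x^2 is a perfect square.
x=2: 29 - 4 = 25, sqrt = 5 (valid)
x=5: 29 - 25 = 4, sqrt = 2 (valid)
Total integer solutions found: 8

8


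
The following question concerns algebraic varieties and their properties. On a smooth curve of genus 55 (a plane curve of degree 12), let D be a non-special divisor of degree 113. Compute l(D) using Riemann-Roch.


First, compute the genus of a smooth plane curve of degree 12:
g = (d-1)(d-2)/2 = (12-1)(12-2)/2 = 55
For a non-special divisor D (i.e., h^1(D) = 0), Riemann-Roch gives:
l(D) = deg(D) - g + 1
Since deg(D) = 113 >= 2g - 1 = 109, D is non-special.
l(D) = 113 - 55 + 1 = 59

59


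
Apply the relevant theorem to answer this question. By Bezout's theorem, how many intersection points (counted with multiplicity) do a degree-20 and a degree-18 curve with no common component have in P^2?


Bezout's theorem states the intersection count equals the product of degrees.
Intersection count = 20 * 18 = 360

360


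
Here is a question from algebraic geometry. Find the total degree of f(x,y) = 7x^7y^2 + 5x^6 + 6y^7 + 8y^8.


Examine each term for its total degree (sum of exponents).
  Term '7x^7y^2' has total degree 7+2 = 9.
  Term '5x^6' has total degree 6+0 = 6.
  Term '6y^7' has total degree 0+7 = 7.
  Term '8y^8' has total degree 0+8 = 8.
The maximum total degree among all terms is 9.

9


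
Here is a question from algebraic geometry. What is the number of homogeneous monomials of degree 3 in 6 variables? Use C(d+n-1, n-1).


The number of degree-3 monomials in 6 variables is C(d+n-1, n-1).
= C(3+6-1, 6-1) = C(8, 5)
= 56

56


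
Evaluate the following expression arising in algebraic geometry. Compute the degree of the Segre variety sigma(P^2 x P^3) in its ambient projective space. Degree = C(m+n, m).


The degree of the Segre variety P^2 x P^3 is C(m+n, m).
= C(5, 2)
= 10

10


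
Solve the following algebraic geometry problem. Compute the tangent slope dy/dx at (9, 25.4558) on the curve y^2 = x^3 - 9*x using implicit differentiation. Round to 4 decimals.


Using implicit differentiation of y^2 = x^3 - 9*x:
2y * dy/dx = 3x^2 - 9
dy/dx = (3x^2 - 9)/(2y)
Numerator: 3*9^2 - 9 = 234
Denominator: 2*25.4558 = 50.9116
dy/dx = 234/50.9116 = 4.5962

4.5962


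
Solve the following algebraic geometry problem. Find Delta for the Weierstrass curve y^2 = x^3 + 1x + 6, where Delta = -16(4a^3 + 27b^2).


Compute each component:
4a^3 = 4*1^3 = 4*1 = 4
27b^2 = 27*6^2 = 27*36 = 972
4a^3 + 27b^2 = 4 + 972 = 976
Delta = -16*976 = -15616

-15616


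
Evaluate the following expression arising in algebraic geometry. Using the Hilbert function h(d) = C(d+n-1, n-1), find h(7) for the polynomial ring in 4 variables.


The Hilbert function for the polynomial ring in 4 variables is:
h(d) = C(d+n-1, n-1)
h(7) = C(7+4-1, 4-1) = C(10, 3)
= 10! / (3! * 7!)
= 120

120


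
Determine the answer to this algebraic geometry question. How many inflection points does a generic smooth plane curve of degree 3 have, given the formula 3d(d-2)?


For a general smooth plane curve C of degree d, the inflection points are
the intersection of C with its Hessian curve, which has degree 3(d-2).
By Bezout, the total intersection number is d * 3(d-2) = 3 * 3 = 9.
For a general curve every flex is ordinary, so each contributes
multiplicity 1 to C·Hess(C), and the number of distinct inflection
points is 3d(d-2).
Inflection points = 3*3*(3-2) = 3*3*1 = 9

9


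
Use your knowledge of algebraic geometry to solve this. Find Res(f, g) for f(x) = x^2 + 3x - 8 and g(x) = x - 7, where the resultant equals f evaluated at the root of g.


For Res(f, x - c), we evaluate f at x = c.
f(7) = 7^2 + 3*7 - 8
= 49 + 21 - 8
= 70 - 8 = 62
Res(f, g) = 62

62


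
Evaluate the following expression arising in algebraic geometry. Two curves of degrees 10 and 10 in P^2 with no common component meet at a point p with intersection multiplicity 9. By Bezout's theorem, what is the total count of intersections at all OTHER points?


By Bezout's theorem, the total intersection number is d1 * d2.
Total = 10 * 10 = 100
Intersection multiplicity at p = 9
Remaining intersections = 100 - 9 = 91

91


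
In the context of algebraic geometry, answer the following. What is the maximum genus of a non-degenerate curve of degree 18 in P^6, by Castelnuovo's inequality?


Castelnuovo's bound: write d - 1 = m(r-1) + epsilon with 0 <= epsilon < r-1.
d - 1 = 18 - 1 = 17
r - 1 = 6 - 1 = 5
17 = 3*5 + 2, so m = 3, epsilon = 2
pi(d, r) = m(m-1)(r-1)/2 + m*epsilon
= 3*2*5/2 + 3*2
= 30/2 + 6
= 15 + 6 = 21

21


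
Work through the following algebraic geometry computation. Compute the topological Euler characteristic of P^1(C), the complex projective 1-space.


The complex projective space P^1 has one cell in each even real dimension 0, 2, ..., 2.
The cohomology groups are H^{2k}(P^1) = Z for k = 0,...,1, and 0 otherwise.
Euler characteristic = sum of Betti numbers = 1 per even-dimensional cohomology group.
chi(P^1) = 1 + 1 = 2

2


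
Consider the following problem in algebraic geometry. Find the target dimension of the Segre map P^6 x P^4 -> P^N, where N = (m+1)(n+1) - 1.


The Segre embedding maps P^m x P^n into P^N via
all products of coordinates from each factor.
N = (m+1)(n+1) - 1
N = (6+1)(4+1) - 1
N = 7*5 - 1
N = 35 - 1 = 34

34


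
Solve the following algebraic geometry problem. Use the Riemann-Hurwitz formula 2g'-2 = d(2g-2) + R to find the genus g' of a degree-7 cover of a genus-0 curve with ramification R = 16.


Riemann-Hurwitz formula: 2g' - 2 = d(2g - 2) + R
Given: d = 7, g = 0, R = 16
2g' - 2 = 7*(2*0 - 2) + 16
2g' - 2 = 7*(-2) + 16
2g' - 2 = -14 + 16 = 2
2g' = 4
g' = 2

2


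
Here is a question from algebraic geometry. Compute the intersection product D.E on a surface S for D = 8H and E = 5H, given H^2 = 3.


Using bilinearity of the intersection pairing on a surface S:
(aH).(bH) = ab * (H.H)
We have H^2 = 3.
D.E = (8H).(5H) = 8*5*3
= 40*3
= 120

120


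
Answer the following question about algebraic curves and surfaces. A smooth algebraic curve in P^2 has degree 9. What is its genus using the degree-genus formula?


Using the genus formula for smooth plane curves:
g = (d-1)(d-2)/2
g = (9-1)(9-2)/2
g = 8*7/2
g = 56/2 = 28

28


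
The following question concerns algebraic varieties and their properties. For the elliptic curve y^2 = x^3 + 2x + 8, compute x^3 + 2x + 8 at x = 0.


Compute x^3 + 2x + 8 at x = 0:
x^3 = 0^3 = 0
2*x = 2*0 = 0
Sum: 0 + 0 + 8 = 8

8


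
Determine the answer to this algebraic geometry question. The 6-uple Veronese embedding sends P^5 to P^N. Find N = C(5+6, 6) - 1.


The Veronese embedding v_d: P^n -> P^N maps each point to all
degree-d monomials in n+1 homogeneous coordinates.
N = C(n+d, d) - 1
N = C(5+6, 6) - 1
N = C(11, 6) - 1
C(11, 6) = 462
N = 462 - 1 = 461

461


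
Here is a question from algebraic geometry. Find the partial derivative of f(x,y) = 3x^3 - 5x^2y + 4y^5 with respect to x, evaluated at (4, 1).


df/dx = 3*3*x^2 + 2*(-5)*x^1*y
At (4,1): 3*3*4^2 + 2*(-5)*4^1*1
= 144 - 40
= 104

104


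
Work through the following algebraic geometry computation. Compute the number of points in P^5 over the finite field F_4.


P^5(F_4) has (q^(n+1) - 1)/(q - 1) points.
= 4^5 + 4^4 + 4^3 + 4^2 + 4^1 + 4^0
= 1024 + 256 + 64 + 16 + 4 + 1
= 1365

1365


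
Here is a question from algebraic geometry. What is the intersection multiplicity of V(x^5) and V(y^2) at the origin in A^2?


The intersection multiplicity of V(x^a) and V(y^b) at the origin is:
I(O; V(x^5), V(y^2)) = dim_k(k[x,y]/(x^5, y^2))
A basis for k[x,y]/(x^5, y^2) is the set of monomials x^i * y^j
where 0 <= i < 5 and 0 <= j < 2.
The number of such monomials is 5 * 2 = 10

10


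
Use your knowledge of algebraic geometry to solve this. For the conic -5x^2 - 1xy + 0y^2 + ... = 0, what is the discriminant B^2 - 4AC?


The discriminant of a conic Ax^2 + Bxy + Cy^2 + ... = 0 is B^2 - 4AC.
B^2 = (-1)^2 = 1
4AC = 4*(-5)*0 = 0
Discriminant = 1 + 0 = 1

1


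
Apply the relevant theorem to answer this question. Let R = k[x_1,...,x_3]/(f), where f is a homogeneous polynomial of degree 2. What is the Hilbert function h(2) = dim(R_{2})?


For R = k[x_1,...,x_n]/(f) with f homogeneous of degree e:
The Hilbert series is (1 - t^e)/(1 - t)^n.
So h(d) = C(d+n-1, n-1) - C(d-e+n-1, n-1) for d >= e.
With n=3, e=2, d=2:
C(2+3-1, 3-1) = C(4, 2) = 6
C(2-2+3-1, 3-1) = C(2, 2) = 1
h(2) = 6 - 1 = 5

5


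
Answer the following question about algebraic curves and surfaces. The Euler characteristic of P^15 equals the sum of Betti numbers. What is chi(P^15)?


The complex projective space P^15 has one cell in each even real dimension 0, 2, ..., 30.
The cohomology groups are H^{2k}(P^15) = Z for k = 0,...,15, and 0 otherwise.
Euler characteristic = sum of Betti numbers = 1 per even-dimensional cohomology group.
chi(P^15) = 15 + 1 = 16

16


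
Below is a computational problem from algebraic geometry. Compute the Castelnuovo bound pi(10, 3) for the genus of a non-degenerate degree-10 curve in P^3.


Castelnuovo's bound: write d - 1 = m(r-1) + epsilon with 0 <= epsilon < r-1.
d - 1 = 10 - 1 = 9
r - 1 = 3 - 1 = 2
9 = 4*2 + 1, so m = 4, epsilon = 1
pi(d, r) = m(m-1)(r-1)/2 + m*epsilon
= 4*3*2/2 + 4*1
= 24/2 + 4
= 12 + 4 = 16

16


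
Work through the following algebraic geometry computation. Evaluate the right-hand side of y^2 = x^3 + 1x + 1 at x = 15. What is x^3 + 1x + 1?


Compute x^3 + 1x + 1 at x = 15:
x^3 = 15^3 = 3375
1*x = 1*15 = 15
Sum: 3375 + 15 + 1 = 3391

3391


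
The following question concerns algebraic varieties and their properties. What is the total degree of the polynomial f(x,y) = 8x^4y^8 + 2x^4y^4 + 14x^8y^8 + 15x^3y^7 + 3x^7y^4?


Examine each term for its total degree (sum of exponents).
  Term '8x^4y^8' has total degree 4+8 = 12.
  Term '2x^4y^4' has total degree 4+4 = 8.
  Term '14x^8y^8' has total degree 8+8 = 16.
  Term '15x^3y^7' has total degree 3+7 = 10.
  Term '3x^7y^4' has total degree 7+4 = 11.
The maximum total degree among all terms is 16.

16


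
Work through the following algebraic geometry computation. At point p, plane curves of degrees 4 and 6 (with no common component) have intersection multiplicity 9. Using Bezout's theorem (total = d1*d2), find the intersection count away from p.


By Bezout's theorem, the total intersection number is d1 * d2.
Total = 4 * 6 = 24
Intersection multiplicity at p = 9
Remaining intersections = 24 - 9 = 15

15


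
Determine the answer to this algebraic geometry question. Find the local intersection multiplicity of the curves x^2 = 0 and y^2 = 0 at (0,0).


The intersection multiplicity of V(x^a) and V(y^b) at the origin is:
I(O; V(x^2), V(y^2)) = dim_k(k[x,y]/(x^2, y^2))
A basis for k[x,y]/(x^2, y^2) is the set of monomials x^i * y^j
where 0 <= i < 2 and 0 <= j < 2.
The number of such monomials is 2 * 2 = 4

4


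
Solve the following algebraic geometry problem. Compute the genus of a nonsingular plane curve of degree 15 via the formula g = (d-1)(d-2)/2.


Using the genus formula for smooth plane curves:
g = (d-1)(d-2)/2
g = (15-1)(15-2)/2
g = 14*13/2
g = 182/2 = 91

91


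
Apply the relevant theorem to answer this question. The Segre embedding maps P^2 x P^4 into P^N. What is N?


The Segre embedding maps P^m x P^n into P^N via
all products of coordinates from each factor.
N = (m+1)(n+1) - 1
N = (2+1)(4+1) - 1
N = 3*5 - 1
N = 15 - 1 = 14

14


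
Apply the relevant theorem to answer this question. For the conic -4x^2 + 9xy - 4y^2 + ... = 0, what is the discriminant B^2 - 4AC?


The discriminant of a conic Ax^2 + Bxy + Cy^2 + ... = 0 is B^2 - 4AC.
B^2 = 9^2 = 81
4AC = 4*(-4)*(-4) = 64
Discriminant = 81 - 64 = 17

17


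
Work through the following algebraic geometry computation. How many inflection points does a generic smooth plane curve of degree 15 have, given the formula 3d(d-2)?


For a general smooth plane curve C of degree d, the inflection points are
the intersection of C with its Hessian curve, which has degree 3(d-2).
By Bezout, the total intersection number is d * 3(d-2) = 15 * 39 = 585.
For a general curve every flex is ordinary, so each contributes
multiplicity 1 to C·Hess(C), and the number of distinct inflection
points is 3d(d-2).
Inflection points = 3*15*(15-2) = 3*15*13 = 585

585


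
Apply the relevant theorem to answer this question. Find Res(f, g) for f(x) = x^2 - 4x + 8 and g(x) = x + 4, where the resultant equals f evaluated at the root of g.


For Res(f, x - c), we evaluate f at x = c.
f(-4) = (-4)^2 - 4*(-4) + 8
= 16 + 16 + 8
= 32 + 8 = 40
Res(f, g) = 40

40


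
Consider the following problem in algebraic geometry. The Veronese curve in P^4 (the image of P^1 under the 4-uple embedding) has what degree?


The rational normal curve in P^4 is the image of P^1 under the 4-uple Veronese.
A general hyperplane in P^4 pulls back to a degree-4 form on P^1, which has 4 zeros,
so the curve meets a general hyperplane in 4 points. Degree = 4.

4


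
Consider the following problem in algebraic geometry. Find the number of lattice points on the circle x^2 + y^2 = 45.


Systematically check integer values of x where x^2 <= 45.
For each valid x, check if 45 - x^2 is a perfect square.
x=3: 45 - 9 = 36, sqrt = 6 (valid)
x=6: 45 - 36 = 9, sqrt = 3 (valid)
Total integer solutions found: 8

8


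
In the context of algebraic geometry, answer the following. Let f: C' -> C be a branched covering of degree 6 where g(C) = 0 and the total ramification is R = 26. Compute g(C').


Riemann-Hurwitz formula: 2g' - 2 = d(2g - 2) + R
Given: d = 6, g = 0, R = 26
2g' - 2 = 6*(2*0 - 2) + 26
2g' - 2 = 6*(-2) + 26
2g' - 2 = -12 + 26 = 14
2g' = 16
g' = 8

8


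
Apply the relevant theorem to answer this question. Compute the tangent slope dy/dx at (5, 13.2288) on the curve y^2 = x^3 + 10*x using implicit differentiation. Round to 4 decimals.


Using implicit differentiation of y^2 = x^3 + 10*x:
2y * dy/dx = 3x^2 + 10
dy/dx = (3x^2 + 10)/(2y)
Numerator: 3*5^2 + 10 = 85
Denominator: 2*13.2288 = 26.4576
dy/dx = 85/26.4576 = 3.2127

3.2127


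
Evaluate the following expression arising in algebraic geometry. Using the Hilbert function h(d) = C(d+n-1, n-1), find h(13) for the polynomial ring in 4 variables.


The Hilbert function for the polynomial ring in 4 variables is:
h(d) = C(d+n-1, n-1)
h(13) = C(13+4-1, 4-1) = C(16, 3)
= 16! / (3! * 13!)
= 560

560


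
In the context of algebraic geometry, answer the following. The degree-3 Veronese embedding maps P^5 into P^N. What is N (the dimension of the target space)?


The Veronese embedding v_d: P^n -> P^N maps each point to all
degree-d monomials in n+1 homogeneous coordinates.
N = C(n+d, d) - 1
N = C(5+3, 3) - 1
N = C(8, 3) - 1
C(8, 3) = 56
N = 56 - 1 = 55

55


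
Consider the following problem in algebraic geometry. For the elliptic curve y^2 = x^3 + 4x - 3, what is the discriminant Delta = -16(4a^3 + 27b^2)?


Compute each component:
4a^3 = 4*4^3 = 4*64 = 256
27b^2 = 27*(-3)^2 = 27*9 = 243
4a^3 + 27b^2 = 256 + 243 = 499
Delta = -16*499 = -7984

-7984


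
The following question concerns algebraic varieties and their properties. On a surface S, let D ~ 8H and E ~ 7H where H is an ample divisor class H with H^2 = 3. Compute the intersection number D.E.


Using bilinearity of the intersection pairing on a surface S:
(aH).(bH) = ab * (H.H)
We have H^2 = 3.
D.E = (8H).(7H) = 8*7*3
= 56*3
= 168

168


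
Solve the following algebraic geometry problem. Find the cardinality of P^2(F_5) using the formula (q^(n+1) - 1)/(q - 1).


P^2(F_5) has (q^(n+1) - 1)/(q - 1) points.
= 5^2 + 5^1 + 5^0
= 25 + 5 + 1
= 31

31


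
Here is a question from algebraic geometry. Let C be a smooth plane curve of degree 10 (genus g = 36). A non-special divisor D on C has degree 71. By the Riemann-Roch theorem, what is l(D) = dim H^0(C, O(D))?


First, compute the genus of a smooth plane curve of degree 10:
g = (d-1)(d-2)/2 = (10-1)(10-2)/2 = 36
For a non-special divisor D (i.e., h^1(D) = 0), Riemann-Roch gives:
l(D) = deg(D) - g + 1
Since deg(D) = 71 >= 2g - 1 = 71, D is non-special.
l(D) = 71 - 36 + 1 = 36

36


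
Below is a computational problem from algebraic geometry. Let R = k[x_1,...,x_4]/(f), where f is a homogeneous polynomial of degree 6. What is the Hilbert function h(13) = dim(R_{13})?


For R = k[x_1,...,x_n]/(f) with f homogeneous of degree e:
The Hilbert series is (1 - t^e)/(1 - t)^n.
So h(d) = C(d+n-1, n-1) - C(d-e+n-1, n-1) for d >= e.
With n=4, e=6, d=13:
C(13+4-1, 4-1) = C(16, 3) = 560
C(13-6+4-1, 4-1) = C(10, 3) = 120
h(13) = 560 - 120 = 440

440


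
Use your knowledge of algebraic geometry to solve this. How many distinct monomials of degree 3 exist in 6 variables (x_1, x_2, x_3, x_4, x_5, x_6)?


The number of degree-3 monomials in 6 variables is C(d+n-1, n-1).
= C(3+6-1, 6-1) = C(8, 5)
= 56

56


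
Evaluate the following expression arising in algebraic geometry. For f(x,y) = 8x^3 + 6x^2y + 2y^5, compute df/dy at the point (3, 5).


df/dy = 6*x^2 + 5*2*y^4
At (3,5): 6*3^2 + 5*2*5^4
= 54 + 6250
= 6304

6304


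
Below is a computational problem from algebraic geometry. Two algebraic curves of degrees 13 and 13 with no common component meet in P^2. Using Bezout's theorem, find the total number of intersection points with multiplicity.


Bezout's theorem states the intersection count equals the product of degrees.
Intersection count = 13 * 13 = 169

169


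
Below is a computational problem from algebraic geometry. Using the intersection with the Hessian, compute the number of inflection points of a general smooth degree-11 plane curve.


For a general smooth plane curve C of degree d, the inflection points are
the intersection of C with its Hessian curve, which has degree 3(d-2).
By Bezout, the total intersection number is d * 3(d-2) = 11 * 27 = 297.
For a general curve every flex is ordinary, so each contributes
multiplicity 1 to C·Hess(C), and the number of distinct inflection
points is 3d(d-2).
Inflection points = 3*11*(11-2) = 3*11*9 = 297

297


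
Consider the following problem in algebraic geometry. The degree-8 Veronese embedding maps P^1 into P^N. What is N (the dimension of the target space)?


The Veronese embedding v_d: P^n -> P^N maps each point to all
degree-d monomials in n+1 homogeneous coordinates.
N = C(n+d, d) - 1
N = C(1+8, 8) - 1
N = C(9, 8) - 1
C(9, 8) = 9
N = 9 - 1 = 8

8


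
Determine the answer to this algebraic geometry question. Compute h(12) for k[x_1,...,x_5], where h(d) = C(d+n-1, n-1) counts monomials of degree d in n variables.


The Hilbert function for the polynomial ring in 5 variables is:
h(d) = C(d+n-1, n-1)
h(12) = C(12+5-1, 5-1) = C(16, 4)
= 16! / (4! * 12!)
= 1820

1820


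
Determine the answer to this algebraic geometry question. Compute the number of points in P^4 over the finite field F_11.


P^4(F_11) has (q^(n+1) - 1)/(q - 1) points.
= 11^4 + 11^3 + 11^2 + 11^1 + 11^0
= 14641 + 1331 + 121 + 11 + 1
= 16105

16105


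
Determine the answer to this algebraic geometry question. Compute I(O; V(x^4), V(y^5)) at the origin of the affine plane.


The intersection multiplicity of V(x^a) and V(y^b) at the origin is:
I(O; V(x^4), V(y^5)) = dim_k(k[x,y]/(x^4, y^5))
A basis for k[x,y]/(x^4, y^5) is the set of monomials x^i * y^j
where 0 <= i < 4 and 0 <= j < 5.
The number of such monomials is 4 * 5 = 20

20


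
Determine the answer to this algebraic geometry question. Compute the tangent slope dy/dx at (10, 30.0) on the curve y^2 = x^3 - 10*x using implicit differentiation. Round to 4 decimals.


Using implicit differentiation of y^2 = x^3 - 10*x:
2y * dy/dx = 3x^2 - 10
dy/dx = (3x^2 - 10)/(2y)
Numerator: 3*10^2 - 10 = 290
Denominator: 2*30.0 = 60.0
dy/dx = 290/60.0 = 4.8333

4.8333


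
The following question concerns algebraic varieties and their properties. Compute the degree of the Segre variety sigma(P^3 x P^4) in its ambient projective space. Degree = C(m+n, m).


The degree of the Segre variety P^3 x P^4 is C(m+n, m).
= C(7, 3)
= 35

35


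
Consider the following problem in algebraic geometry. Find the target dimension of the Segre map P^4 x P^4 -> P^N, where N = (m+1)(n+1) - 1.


The Segre embedding maps P^m x P^n into P^N via
all products of coordinates from each factor.
N = (m+1)(n+1) - 1
N = (4+1)(4+1) - 1
N = 5*5 - 1
N = 25 - 1 = 24

24


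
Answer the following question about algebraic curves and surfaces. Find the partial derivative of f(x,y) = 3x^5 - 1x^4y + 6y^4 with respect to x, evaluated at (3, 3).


df/dx = 5*3*x^4 + 4*(-1)*x^3*y
At (3,3): 5*3*3^4 + 4*(-1)*3^3*3
= 1215 - 324
= 891

891


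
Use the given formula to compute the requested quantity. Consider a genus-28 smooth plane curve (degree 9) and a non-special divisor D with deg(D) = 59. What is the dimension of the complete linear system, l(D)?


First, compute the genus of a smooth plane curve of degree 9:
g = (d-1)(d-2)/2 = (9-1)(9-2)/2 = 28
For a non-special divisor D (i.e., h^1(D) = 0), Riemann-Roch gives:
l(D) = deg(D) - g + 1
Since deg(D) = 59 >= 2g - 1 = 55, D is non-special.
l(D) = 59 - 28 + 1 = 32

32


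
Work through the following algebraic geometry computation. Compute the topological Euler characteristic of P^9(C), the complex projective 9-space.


The complex projective space P^9 has one cell in each even real dimension 0, 2, ..., 18.
The cohomology groups are H^{2k}(P^9) = Z for k = 0,...,9, and 0 otherwise.
Euler characteristic = sum of Betti numbers = 1 per even-dimensional cohomology group.
chi(P^9) = 9 + 1 = 10

10


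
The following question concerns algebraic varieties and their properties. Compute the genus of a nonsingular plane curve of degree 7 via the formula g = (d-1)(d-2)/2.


Using the genus formula for smooth plane curves:
g = (d-1)(d-2)/2
g = (7-1)(7-2)/2
g = 6*5/2
g = 30/2 = 15

15


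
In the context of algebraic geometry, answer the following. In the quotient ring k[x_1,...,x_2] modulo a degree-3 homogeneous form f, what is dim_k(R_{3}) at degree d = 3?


For R = k[x_1,...,x_n]/(f) with f homogeneous of degree e:
The Hilbert series is (1 - t^e)/(1 - t)^n.
So h(d) = C(d+n-1, n-1) - C(d-e+n-1, n-1) for d >= e.
With n=2, e=3, d=3:
C(3+2-1, 2-1) = C(4, 1) = 4
C(3-3+2-1, 2-1) = C(1, 1) = 1
h(3) = 4 - 1 = 3

3


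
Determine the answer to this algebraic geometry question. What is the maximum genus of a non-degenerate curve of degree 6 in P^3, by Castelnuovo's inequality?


Castelnuovo's bound: write d - 1 = m(r-1) + epsilon with 0 <= epsilon < r-1.
d - 1 = 6 - 1 = 5
r - 1 = 3 - 1 = 2
5 = 2*2 + 1, so m = 2, epsilon = 1
pi(d, r) = m(m-1)(r-1)/2 + m*epsilon
= 2*1*2/2 + 2*1
= 4/2 + 2
= 2 + 2 = 4

4
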